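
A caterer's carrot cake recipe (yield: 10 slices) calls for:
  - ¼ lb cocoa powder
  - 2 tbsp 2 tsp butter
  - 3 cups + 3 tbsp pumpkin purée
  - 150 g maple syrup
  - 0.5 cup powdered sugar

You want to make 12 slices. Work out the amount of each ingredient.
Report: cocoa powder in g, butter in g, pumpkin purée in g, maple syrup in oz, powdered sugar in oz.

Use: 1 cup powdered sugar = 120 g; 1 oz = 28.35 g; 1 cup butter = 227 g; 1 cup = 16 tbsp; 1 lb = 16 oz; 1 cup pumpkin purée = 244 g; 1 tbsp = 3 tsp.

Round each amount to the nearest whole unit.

Scaling factor: 12/10 = 6/5 = 1.2.
cocoa powder: 0.25 lb × 6/5 × 16 oz/lb × 28.35 g/oz ≈ 136 g
butter: (2 tbsp + 2 tsp = 8/3 tbsp) × 6/5 ÷ 16 tbsp/cup × 227 g/cup ≈ 45 g
pumpkin purée: (3 cup + 3 tbsp = 3.1875 cup) × 6/5 × 244 g/cup ≈ 933 g
maple syrup: 150 g × 6/5 ÷ 28.35 g/oz ≈ 6 oz
powdered sugar: 0.5 cup × 6/5 × 120 g/cup ÷ 28.35 g/oz ≈ 3 oz

cocoa powder: 136 g; butter: 45 g; pumpkin purée: 933 g; maple syrup: 6 oz; powdered sugar: 3 oz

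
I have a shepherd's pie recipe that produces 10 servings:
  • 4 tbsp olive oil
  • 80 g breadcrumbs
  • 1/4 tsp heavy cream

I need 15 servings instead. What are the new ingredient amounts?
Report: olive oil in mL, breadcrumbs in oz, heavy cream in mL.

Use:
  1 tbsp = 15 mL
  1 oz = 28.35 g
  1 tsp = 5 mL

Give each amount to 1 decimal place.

olive oil: 90.0 mL; breadcrumbs: 4.2 oz; heavy cream: 1.9 mL

Scaling factor: 15/10 = 3/2 = 1.5.
olive oil: 4 tbsp × 3/2 × 15 mL/tbsp = 90.0 mL
breadcrumbs: 80 g × 3/2 ÷ 28.35 g/oz ≈ 4.2 oz
heavy cream: 0.25 tsp × 3/2 × 5 mL/tsp ≈ 1.9 mL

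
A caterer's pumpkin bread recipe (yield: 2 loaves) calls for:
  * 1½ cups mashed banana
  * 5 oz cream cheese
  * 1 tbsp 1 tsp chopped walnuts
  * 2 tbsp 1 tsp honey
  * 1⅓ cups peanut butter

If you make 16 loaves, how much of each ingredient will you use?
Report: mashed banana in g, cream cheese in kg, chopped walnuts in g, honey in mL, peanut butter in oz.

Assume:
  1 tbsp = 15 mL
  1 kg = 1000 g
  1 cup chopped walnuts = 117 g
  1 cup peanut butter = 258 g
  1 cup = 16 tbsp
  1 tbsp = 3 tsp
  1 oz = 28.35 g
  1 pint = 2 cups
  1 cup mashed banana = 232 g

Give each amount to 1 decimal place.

Scaling factor: 16/2 = 8.
mashed banana: 1.5 cup × 8 × 232 g/cup = 2784.0 g
cream cheese: 5 oz × 8 × 28.35 g/oz ÷ 1000 g/kg ≈ 1.1 kg
chopped walnuts: (1 tbsp + 1 tsp = 4/3 tbsp) × 8 ÷ 16 tbsp/cup × 117 g/cup = 78.0 g
honey: (2 tbsp + 1 tsp = 7/3 tbsp) × 8 × 15 mL/tbsp = 280.0 mL
peanut butter: 4/3 cup × 8 × 258 g/cup ÷ 28.35 g/oz ≈ 97.1 oz

mashed banana: 2784.0 g; cream cheese: 1.1 kg; chopped walnuts: 78.0 g; honey: 280.0 mL; peanut butter: 97.1 oz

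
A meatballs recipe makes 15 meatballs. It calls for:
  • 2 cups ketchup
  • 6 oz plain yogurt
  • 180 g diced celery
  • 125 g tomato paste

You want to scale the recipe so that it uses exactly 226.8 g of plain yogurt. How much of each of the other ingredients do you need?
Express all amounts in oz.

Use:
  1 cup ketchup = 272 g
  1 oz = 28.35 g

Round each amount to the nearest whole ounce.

The original recipe has 170.1 g of plain yogurt, so the scaling factor is 226.8 ÷ 170.1 = 4/3.
ketchup: 2 cup × 4/3 × 272 g/cup ÷ 28.35 g/oz ≈ 26 oz
diced celery: 180 g × 4/3 ÷ 28.35 g/oz ≈ 8 oz
tomato paste: 125 g × 4/3 ÷ 28.35 g/oz ≈ 6 oz

ketchup: 26 oz; diced celery: 8 oz; tomato paste: 6 oz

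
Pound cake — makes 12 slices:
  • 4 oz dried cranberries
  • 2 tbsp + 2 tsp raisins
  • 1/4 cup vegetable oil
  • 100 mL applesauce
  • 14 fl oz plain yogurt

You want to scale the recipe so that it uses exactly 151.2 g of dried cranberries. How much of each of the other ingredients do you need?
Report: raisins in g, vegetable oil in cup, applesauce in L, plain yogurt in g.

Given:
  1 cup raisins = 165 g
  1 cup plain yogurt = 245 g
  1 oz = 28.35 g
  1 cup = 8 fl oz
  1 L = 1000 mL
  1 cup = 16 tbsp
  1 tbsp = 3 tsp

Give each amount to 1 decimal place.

The original recipe has 113.4 g of dried cranberries, so the scaling factor is 151.2 ÷ 113.4 = 4/3.
raisins: (2 tbsp + 2 tsp = 8/3 tbsp) × 4/3 ÷ 16 tbsp/cup × 165 g/cup ≈ 36.7 g
vegetable oil: 0.25 cup × 4/3 ≈ 0.3 cup
applesauce: 100 mL × 4/3 ÷ 1000 mL/L ≈ 0.1 L
plain yogurt: 14 fl oz × 4/3 ÷ 8 fl oz/cup × 245 g/cup ≈ 571.7 g

raisins: 36.7 g; vegetable oil: 0.3 cup; applesauce: 0.1 L; plain yogurt: 571.7 g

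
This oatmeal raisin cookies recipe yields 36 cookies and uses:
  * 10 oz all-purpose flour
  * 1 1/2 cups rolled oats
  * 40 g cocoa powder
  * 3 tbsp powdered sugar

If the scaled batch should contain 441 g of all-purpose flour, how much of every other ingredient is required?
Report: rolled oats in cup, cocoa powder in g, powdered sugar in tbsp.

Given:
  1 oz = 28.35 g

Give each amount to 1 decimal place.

rolled oats: 2.3 cup; cocoa powder: 62.2 g; powdered sugar: 4.7 tbsp

The original recipe has 283.5 g of all-purpose flour, so the scaling factor is 441 ÷ 283.5 = 14/9.
rolled oats: 1.5 cup × 14/9 ≈ 2.3 cup
cocoa powder: 40 g × 14/9 ≈ 62.2 g
powdered sugar: 3 tbsp × 14/9 ≈ 4.7 tbsp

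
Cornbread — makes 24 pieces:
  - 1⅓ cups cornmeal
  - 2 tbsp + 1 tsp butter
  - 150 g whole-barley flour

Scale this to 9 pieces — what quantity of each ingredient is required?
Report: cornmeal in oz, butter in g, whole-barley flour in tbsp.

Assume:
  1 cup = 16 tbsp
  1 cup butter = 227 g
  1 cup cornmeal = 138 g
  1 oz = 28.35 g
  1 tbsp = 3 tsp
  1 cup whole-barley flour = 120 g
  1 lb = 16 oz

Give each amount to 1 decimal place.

cornmeal: 2.4 oz; butter: 12.4 g; whole-barley flour: 7.5 tbsp

Scaling factor: 9/24 = 3/8 = 0.375.
cornmeal: 4/3 cup × 3/8 × 138 g/cup ÷ 28.35 g/oz ≈ 2.4 oz
butter: (2 tbsp + 1 tsp = 7/3 tbsp) × 3/8 ÷ 16 tbsp/cup × 227 g/cup ≈ 12.4 g
whole-barley flour: 150 g × 3/8 ÷ 120 g/cup × 16 tbsp/cup = 7.5 tbsp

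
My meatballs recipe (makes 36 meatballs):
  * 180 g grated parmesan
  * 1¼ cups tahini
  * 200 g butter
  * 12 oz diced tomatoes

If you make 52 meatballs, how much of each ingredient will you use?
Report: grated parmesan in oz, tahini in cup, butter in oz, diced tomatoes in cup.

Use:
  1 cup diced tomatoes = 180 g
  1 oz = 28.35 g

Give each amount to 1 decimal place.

grated parmesan: 9.2 oz; tahini: 1.8 cup; butter: 10.2 oz; diced tomatoes: 2.7 cup

Scaling factor: 52/36 = 13/9.
grated parmesan: 180 g × 13/9 ÷ 28.35 g/oz ≈ 9.2 oz
tahini: 1.25 cup × 13/9 ≈ 1.8 cup
butter: 200 g × 13/9 ÷ 28.35 g/oz ≈ 10.2 oz
diced tomatoes: 12 oz × 13/9 × 28.35 g/oz ÷ 180 g/cup ≈ 2.7 cup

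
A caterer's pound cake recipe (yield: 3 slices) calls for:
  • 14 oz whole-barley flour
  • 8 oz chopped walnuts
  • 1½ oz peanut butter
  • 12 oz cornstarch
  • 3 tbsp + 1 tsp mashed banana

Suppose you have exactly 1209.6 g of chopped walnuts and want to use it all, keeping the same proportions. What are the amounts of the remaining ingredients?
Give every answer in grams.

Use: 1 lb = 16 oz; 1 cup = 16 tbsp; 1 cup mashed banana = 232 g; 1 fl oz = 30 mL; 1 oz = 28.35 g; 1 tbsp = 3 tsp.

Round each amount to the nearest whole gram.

whole-barley flour: 2117 g; peanut butter: 227 g; cornstarch: 1814 g; mashed banana: 258 g

The original recipe has 226.8 g of chopped walnuts, so the scaling factor is 1209.6 ÷ 226.8 = 16/3.
whole-barley flour: 14 oz × 16/3 × 28.35 g/oz ≈ 2117 g
peanut butter: 1.5 oz × 16/3 × 28.35 g/oz ≈ 227 g
cornstarch: 12 oz × 16/3 × 28.35 g/oz ≈ 1814 g
mashed banana: (3 tbsp + 1 tsp = 10/3 tbsp) × 16/3 ÷ 16 tbsp/cup × 232 g/cup ≈ 258 g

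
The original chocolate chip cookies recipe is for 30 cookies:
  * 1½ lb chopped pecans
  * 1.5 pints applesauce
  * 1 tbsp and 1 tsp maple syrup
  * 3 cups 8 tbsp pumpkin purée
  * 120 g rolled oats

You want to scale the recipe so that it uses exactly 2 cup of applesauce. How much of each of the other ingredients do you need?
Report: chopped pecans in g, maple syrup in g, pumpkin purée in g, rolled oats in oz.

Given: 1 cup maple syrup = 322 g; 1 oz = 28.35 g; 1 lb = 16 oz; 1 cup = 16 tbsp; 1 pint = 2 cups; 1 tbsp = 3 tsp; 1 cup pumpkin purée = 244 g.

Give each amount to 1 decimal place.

The original recipe has 3 cup of applesauce, so the scaling factor is 2 ÷ 3 = 2/3.
chopped pecans: 1.5 lb × 2/3 × 16 oz/lb × 28.35 g/oz = 453.6 g
maple syrup: (1 tbsp + 1 tsp = 4/3 tbsp) × 2/3 ÷ 16 tbsp/cup × 322 g/cup ≈ 17.9 g
pumpkin purée: (3 cup + 8 tbsp = 3.5 cup) × 2/3 × 244 g/cup ≈ 569.3 g
rolled oats: 120 g × 2/3 ÷ 28.35 g/oz ≈ 2.8 oz

chopped pecans: 453.6 g; maple syrup: 17.9 g; pumpkin purée: 569.3 g; rolled oats: 2.8 oz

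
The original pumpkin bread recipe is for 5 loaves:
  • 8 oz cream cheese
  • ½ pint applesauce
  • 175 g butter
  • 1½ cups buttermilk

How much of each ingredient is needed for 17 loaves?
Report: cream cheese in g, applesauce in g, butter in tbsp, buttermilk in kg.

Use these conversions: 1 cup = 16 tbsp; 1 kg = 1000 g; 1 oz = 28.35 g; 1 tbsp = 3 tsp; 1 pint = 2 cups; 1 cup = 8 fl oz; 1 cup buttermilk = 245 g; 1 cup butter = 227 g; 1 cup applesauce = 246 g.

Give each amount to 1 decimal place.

cream cheese: 771.1 g; applesauce: 836.4 g; butter: 41.9 tbsp; buttermilk: 1.2 kg

Scaling factor: 17/5 = 3.4.
cream cheese: 8 oz × 17/5 × 28.35 g/oz ≈ 771.1 g
applesauce: 0.5 pint × 17/5 × 2 cup/pint × 246 g/cup = 836.4 g
butter: 175 g × 17/5 ÷ 227 g/cup × 16 tbsp/cup ≈ 41.9 tbsp
buttermilk: 1.5 cup × 17/5 × 245 g/cup ÷ 1000 g/kg ≈ 1.2 kg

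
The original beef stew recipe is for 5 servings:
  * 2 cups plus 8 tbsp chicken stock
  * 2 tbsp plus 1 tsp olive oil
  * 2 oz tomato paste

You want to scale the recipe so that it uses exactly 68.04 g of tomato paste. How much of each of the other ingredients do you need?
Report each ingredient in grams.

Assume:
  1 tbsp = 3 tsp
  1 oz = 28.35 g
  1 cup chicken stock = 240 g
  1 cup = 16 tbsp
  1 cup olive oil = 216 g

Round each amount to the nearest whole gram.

chicken stock: 720 g; olive oil: 38 g

The original recipe has 56.7 g of tomato paste, so the scaling factor is 68.04 ÷ 56.7 = 6/5 = 1.2.
chicken stock: (2 cup + 8 tbsp = 2.5 cup) × 6/5 × 240 g/cup = 720 g
olive oil: (2 tbsp + 1 tsp = 7/3 tbsp) × 6/5 ÷ 16 tbsp/cup × 216 g/cup ≈ 38 g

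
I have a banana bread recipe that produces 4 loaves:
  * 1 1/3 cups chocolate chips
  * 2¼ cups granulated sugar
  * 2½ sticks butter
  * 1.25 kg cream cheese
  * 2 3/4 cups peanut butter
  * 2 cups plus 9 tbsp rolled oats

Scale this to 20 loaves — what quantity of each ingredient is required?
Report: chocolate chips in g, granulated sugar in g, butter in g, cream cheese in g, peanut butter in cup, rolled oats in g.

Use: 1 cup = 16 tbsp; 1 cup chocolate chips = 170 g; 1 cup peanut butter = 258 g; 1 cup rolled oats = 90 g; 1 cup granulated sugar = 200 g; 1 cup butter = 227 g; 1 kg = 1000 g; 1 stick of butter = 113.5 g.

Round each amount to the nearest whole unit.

Scaling factor: 20/4 = 5.
chocolate chips: 4/3 cup × 5 × 170 g/cup ≈ 1133 g
granulated sugar: 2.25 cup × 5 × 200 g/cup = 2250 g
butter: 2.5 stick × 5 × 113.5 g/stick ≈ 1419 g
cream cheese: 1.25 kg × 5 × 1000 g/kg = 6250 g
peanut butter: 2.75 cup × 5 ≈ 14 cup
rolled oats: (2 cup + 9 tbsp = 2.5625 cup) × 5 × 90 g/cup ≈ 1153 g

chocolate chips: 1133 g; granulated sugar: 2250 g; butter: 1419 g; cream cheese: 6250 g; peanut butter: 14 cup; rolled oats: 1153 g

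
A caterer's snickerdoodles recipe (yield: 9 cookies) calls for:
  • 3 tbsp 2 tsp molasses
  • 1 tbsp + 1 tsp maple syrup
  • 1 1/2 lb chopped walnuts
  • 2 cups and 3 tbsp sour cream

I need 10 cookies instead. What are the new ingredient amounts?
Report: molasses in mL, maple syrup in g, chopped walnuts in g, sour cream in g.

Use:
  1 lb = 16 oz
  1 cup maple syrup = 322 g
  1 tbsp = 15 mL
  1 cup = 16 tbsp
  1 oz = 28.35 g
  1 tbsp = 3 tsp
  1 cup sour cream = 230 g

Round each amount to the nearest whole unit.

Scaling factor: 10/9.
molasses: (3 tbsp + 2 tsp = 11/3 tbsp) × 10/9 × 15 mL/tbsp ≈ 61 mL
maple syrup: (1 tbsp + 1 tsp = 4/3 tbsp) × 10/9 ÷ 16 tbsp/cup × 322 g/cup ≈ 30 g
chopped walnuts: 1.5 lb × 10/9 × 16 oz/lb × 28.35 g/oz = 756 g
sour cream: (2 cup + 3 tbsp = 2.1875 cup) × 10/9 × 230 g/cup ≈ 559 g

molasses: 61 mL; maple syrup: 30 g; chopped walnuts: 756 g; sour cream: 559 g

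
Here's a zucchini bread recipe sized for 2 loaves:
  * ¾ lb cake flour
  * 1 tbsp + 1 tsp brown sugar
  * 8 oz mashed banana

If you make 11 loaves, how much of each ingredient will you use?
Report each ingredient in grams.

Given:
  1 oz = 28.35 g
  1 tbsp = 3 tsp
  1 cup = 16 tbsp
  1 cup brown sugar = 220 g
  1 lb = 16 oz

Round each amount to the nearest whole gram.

cake flour: 1871 g; brown sugar: 101 g; mashed banana: 1247 g

Scaling factor: 11/2 = 5.5.
cake flour: 0.75 lb × 11/2 × 16 oz/lb × 28.35 g/oz ≈ 1871 g
brown sugar: (1 tbsp + 1 tsp = 4/3 tbsp) × 11/2 ÷ 16 tbsp/cup × 220 g/cup ≈ 101 g
mashed banana: 8 oz × 11/2 × 28.35 g/oz ≈ 1247 g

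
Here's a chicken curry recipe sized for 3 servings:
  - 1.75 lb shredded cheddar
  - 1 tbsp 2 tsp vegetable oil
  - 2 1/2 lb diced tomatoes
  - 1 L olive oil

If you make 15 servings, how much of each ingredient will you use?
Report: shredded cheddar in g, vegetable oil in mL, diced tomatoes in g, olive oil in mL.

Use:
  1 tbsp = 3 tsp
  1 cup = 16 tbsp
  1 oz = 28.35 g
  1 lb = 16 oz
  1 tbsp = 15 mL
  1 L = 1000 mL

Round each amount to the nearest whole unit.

shredded cheddar: 3969 g; vegetable oil: 125 mL; diced tomatoes: 5670 g; olive oil: 5000 mL

Scaling factor: 15/3 = 5.
shredded cheddar: 1.75 lb × 5 × 16 oz/lb × 28.35 g/oz = 3969 g
vegetable oil: (1 tbsp + 2 tsp = 5/3 tbsp) × 5 × 15 mL/tbsp = 125 mL
diced tomatoes: 2.5 lb × 5 × 16 oz/lb × 28.35 g/oz = 5670 g
olive oil: 1 L × 5 × 1000 mL/L = 5000 mL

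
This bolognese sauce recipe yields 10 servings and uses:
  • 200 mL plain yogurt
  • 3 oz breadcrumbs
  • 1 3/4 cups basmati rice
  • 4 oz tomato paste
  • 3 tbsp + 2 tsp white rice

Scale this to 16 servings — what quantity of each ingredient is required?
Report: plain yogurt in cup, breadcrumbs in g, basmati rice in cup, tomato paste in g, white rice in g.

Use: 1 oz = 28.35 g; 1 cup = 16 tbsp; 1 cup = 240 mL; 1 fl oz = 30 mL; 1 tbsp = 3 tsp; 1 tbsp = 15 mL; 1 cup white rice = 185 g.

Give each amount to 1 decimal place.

plain yogurt: 1.3 cup; breadcrumbs: 136.1 g; basmati rice: 2.8 cup; tomato paste: 181.4 g; white rice: 67.8 g

Scaling factor: 16/10 = 8/5 = 1.6.
plain yogurt: 200 mL × 8/5 ÷ 240 mL/cup ≈ 1.3 cup
breadcrumbs: 3 oz × 8/5 × 28.35 g/oz ≈ 136.1 g
basmati rice: 1.75 cup × 8/5 = 2.8 cup
tomato paste: 4 oz × 8/5 × 28.35 g/oz ≈ 181.4 g
white rice: (3 tbsp + 2 tsp = 11/3 tbsp) × 8/5 ÷ 16 tbsp/cup × 185 g/cup ≈ 67.8 g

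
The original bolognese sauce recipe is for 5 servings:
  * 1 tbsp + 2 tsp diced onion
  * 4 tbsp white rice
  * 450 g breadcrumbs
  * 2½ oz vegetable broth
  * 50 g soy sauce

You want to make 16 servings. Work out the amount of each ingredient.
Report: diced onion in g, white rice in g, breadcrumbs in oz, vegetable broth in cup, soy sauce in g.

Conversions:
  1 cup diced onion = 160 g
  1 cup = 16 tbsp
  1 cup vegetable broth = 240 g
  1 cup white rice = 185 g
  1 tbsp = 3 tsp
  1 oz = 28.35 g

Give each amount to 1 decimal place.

diced onion: 53.3 g; white rice: 148.0 g; breadcrumbs: 50.8 oz; vegetable broth: 0.9 cup; soy sauce: 160.0 g

Scaling factor: 16/5 = 3.2.
diced onion: (1 tbsp + 2 tsp = 5/3 tbsp) × 16/5 ÷ 16 tbsp/cup × 160 g/cup ≈ 53.3 g
white rice: 4 tbsp × 16/5 ÷ 16 tbsp/cup × 185 g/cup = 148.0 g
breadcrumbs: 450 g × 16/5 ÷ 28.35 g/oz ≈ 50.8 oz
vegetable broth: 2.5 oz × 16/5 × 28.35 g/oz ÷ 240 g/cup ≈ 0.9 cup
soy sauce: 50 g × 16/5 = 160.0 g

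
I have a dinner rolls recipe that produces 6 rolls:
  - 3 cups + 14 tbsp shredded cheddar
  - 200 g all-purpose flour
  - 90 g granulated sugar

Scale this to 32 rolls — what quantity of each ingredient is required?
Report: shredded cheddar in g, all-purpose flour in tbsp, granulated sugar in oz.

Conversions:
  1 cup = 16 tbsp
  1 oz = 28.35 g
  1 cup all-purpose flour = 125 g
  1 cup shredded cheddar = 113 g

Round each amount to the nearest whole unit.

shredded cheddar: 2335 g; all-purpose flour: 137 tbsp; granulated sugar: 17 oz

Scaling factor: 32/6 = 16/3.
shredded cheddar: (3 cup + 14 tbsp = 3.875 cup) × 16/3 × 113 g/cup ≈ 2335 g
all-purpose flour: 200 g × 16/3 ÷ 125 g/cup × 16 tbsp/cup ≈ 137 tbsp
granulated sugar: 90 g × 16/3 ÷ 28.35 g/oz ≈ 17 oz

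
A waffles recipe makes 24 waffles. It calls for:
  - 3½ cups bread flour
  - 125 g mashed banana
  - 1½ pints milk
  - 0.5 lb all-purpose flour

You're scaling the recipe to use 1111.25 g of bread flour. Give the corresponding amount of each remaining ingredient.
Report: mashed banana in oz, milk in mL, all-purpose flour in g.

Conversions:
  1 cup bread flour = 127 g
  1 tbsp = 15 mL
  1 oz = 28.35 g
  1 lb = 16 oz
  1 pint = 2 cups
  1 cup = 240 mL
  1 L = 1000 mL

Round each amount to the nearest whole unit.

The original recipe has 444.5 g of bread flour, so the scaling factor is 1111.25 ÷ 444.5 = 5/2 = 2.5.
mashed banana: 125 g × 5/2 ÷ 28.35 g/oz ≈ 11 oz
milk: 1.5 pint × 5/2 × 2 cup/pint × 240 mL/cup = 1800 mL
all-purpose flour: 0.5 lb × 5/2 × 16 oz/lb × 28.35 g/oz = 567 g

mashed banana: 11 oz; milk: 1800 mL; all-purpose flour: 567 g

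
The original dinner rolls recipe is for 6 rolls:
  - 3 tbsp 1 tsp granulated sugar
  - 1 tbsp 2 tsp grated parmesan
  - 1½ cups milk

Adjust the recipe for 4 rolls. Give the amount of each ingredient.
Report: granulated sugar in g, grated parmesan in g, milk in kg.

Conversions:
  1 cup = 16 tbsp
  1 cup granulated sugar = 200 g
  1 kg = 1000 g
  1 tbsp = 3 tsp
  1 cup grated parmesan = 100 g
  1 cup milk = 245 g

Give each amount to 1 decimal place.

Scaling factor: 4/6 = 2/3.
granulated sugar: (3 tbsp + 1 tsp = 10/3 tbsp) × 2/3 ÷ 16 tbsp/cup × 200 g/cup ≈ 27.8 g
grated parmesan: (1 tbsp + 2 tsp = 5/3 tbsp) × 2/3 ÷ 16 tbsp/cup × 100 g/cup ≈ 6.9 g
milk: 1.5 cup × 2/3 × 245 g/cup ÷ 1000 g/kg ≈ 0.2 kg

granulated sugar: 27.8 g; grated parmesan: 6.9 g; milk: 0.2 kg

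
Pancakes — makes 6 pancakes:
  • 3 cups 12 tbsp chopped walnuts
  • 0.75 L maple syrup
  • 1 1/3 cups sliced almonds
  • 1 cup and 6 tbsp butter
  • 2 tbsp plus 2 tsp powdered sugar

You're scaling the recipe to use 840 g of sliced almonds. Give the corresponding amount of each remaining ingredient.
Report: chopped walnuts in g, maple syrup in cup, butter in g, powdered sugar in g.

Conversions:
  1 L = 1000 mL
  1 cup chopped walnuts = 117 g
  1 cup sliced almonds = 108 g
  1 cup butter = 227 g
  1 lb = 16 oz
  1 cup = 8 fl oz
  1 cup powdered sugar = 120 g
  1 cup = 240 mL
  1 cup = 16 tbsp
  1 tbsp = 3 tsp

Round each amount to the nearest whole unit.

chopped walnuts: 2559 g; maple syrup: 18 cup; butter: 1821 g; powdered sugar: 117 g

The original recipe has 144 g of sliced almonds, so the scaling factor is 840 ÷ 144 = 35/6.
chopped walnuts: (3 cup + 12 tbsp = 3.75 cup) × 35/6 × 117 g/cup ≈ 2559 g
maple syrup: 0.75 L × 35/6 × 1000 mL/L ÷ 240 mL/cup ≈ 18 cup
butter: (1 cup + 6 tbsp = 1.375 cup) × 35/6 × 227 g/cup ≈ 1821 g
powdered sugar: (2 tbsp + 2 tsp = 8/3 tbsp) × 35/6 ÷ 16 tbsp/cup × 120 g/cup ≈ 117 g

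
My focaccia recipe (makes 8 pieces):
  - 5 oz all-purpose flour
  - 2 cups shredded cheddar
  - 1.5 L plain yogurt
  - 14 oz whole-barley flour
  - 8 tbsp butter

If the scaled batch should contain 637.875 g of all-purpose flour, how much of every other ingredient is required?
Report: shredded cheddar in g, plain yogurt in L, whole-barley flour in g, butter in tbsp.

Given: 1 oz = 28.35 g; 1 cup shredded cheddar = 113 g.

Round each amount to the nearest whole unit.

shredded cheddar: 1017 g; plain yogurt: 7 L; whole-barley flour: 1786 g; butter: 36 tbsp

The original recipe has 141.75 g of all-purpose flour, so the scaling factor is 637.875 ÷ 141.75 = 9/2 = 4.5.
shredded cheddar: 2 cup × 9/2 × 113 g/cup = 1017 g
plain yogurt: 1.5 L × 9/2 ≈ 7 L
whole-barley flour: 14 oz × 9/2 × 28.35 g/oz ≈ 1786 g
butter: 8 tbsp × 9/2 = 36 tbsp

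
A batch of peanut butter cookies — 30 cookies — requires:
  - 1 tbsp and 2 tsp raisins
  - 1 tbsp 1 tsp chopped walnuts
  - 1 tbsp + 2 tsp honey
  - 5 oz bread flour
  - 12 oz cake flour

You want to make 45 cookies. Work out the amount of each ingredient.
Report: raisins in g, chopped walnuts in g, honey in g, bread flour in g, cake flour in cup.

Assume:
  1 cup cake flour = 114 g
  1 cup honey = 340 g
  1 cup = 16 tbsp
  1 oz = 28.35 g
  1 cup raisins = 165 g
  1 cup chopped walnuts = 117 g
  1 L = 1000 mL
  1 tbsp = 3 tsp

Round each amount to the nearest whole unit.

Scaling factor: 45/30 = 3/2 = 1.5.
raisins: (1 tbsp + 2 tsp = 5/3 tbsp) × 3/2 ÷ 16 tbsp/cup × 165 g/cup ≈ 26 g
chopped walnuts: (1 tbsp + 1 tsp = 4/3 tbsp) × 3/2 ÷ 16 tbsp/cup × 117 g/cup ≈ 15 g
honey: (1 tbsp + 2 tsp = 5/3 tbsp) × 3/2 ÷ 16 tbsp/cup × 340 g/cup ≈ 53 g
bread flour: 5 oz × 3/2 × 28.35 g/oz ≈ 213 g
cake flour: 12 oz × 3/2 × 28.35 g/oz ÷ 114 g/cup ≈ 4 cup

raisins: 26 g; chopped walnuts: 15 g; honey: 53 g; bread flour: 213 g; cake flour: 4 cup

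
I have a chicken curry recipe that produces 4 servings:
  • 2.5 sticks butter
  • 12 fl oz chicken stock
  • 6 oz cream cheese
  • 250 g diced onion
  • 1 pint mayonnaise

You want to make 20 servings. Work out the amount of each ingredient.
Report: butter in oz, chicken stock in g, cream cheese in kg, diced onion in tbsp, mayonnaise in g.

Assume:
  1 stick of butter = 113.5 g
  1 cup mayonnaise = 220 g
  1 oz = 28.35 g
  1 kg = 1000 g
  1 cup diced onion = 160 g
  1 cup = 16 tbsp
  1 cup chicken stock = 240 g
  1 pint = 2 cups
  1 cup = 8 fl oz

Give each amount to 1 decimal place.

Scaling factor: 20/4 = 5.
butter: 2.5 stick × 5 × 113.5 g/stick ÷ 28.35 g/oz ≈ 50.0 oz
chicken stock: 12 fl oz × 5 ÷ 8 fl oz/cup × 240 g/cup = 1800.0 g
cream cheese: 6 oz × 5 × 28.35 g/oz ÷ 1000 g/kg ≈ 0.9 kg
diced onion: 250 g × 5 ÷ 160 g/cup × 16 tbsp/cup = 125.0 tbsp
mayonnaise: 1 pint × 5 × 2 cup/pint × 220 g/cup = 2200.0 g

butter: 50.0 oz; chicken stock: 1800.0 g; cream cheese: 0.9 kg; diced onion: 125.0 tbsp; mayonnaise: 2200.0 g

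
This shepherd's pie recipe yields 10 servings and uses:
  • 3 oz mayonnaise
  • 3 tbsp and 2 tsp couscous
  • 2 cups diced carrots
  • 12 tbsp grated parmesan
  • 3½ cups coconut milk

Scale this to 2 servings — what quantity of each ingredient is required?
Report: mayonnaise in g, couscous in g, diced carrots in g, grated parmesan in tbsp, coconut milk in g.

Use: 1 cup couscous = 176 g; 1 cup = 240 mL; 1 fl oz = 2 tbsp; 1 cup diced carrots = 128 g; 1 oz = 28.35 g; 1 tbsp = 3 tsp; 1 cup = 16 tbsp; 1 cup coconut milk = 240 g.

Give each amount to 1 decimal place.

mayonnaise: 17.0 g; couscous: 8.1 g; diced carrots: 51.2 g; grated parmesan: 2.4 tbsp; coconut milk: 168.0 g

Scaling factor: 2/10 = 1/5 = 0.2.
mayonnaise: 3 oz × 1/5 × 28.35 g/oz ≈ 17.0 g
couscous: (3 tbsp + 2 tsp = 11/3 tbsp) × 1/5 ÷ 16 tbsp/cup × 176 g/cup ≈ 8.1 g
diced carrots: 2 cup × 1/5 × 128 g/cup = 51.2 g
grated parmesan: 12 tbsp × 1/5 = 2.4 tbsp
coconut milk: 3.5 cup × 1/5 × 240 g/cup = 168.0 g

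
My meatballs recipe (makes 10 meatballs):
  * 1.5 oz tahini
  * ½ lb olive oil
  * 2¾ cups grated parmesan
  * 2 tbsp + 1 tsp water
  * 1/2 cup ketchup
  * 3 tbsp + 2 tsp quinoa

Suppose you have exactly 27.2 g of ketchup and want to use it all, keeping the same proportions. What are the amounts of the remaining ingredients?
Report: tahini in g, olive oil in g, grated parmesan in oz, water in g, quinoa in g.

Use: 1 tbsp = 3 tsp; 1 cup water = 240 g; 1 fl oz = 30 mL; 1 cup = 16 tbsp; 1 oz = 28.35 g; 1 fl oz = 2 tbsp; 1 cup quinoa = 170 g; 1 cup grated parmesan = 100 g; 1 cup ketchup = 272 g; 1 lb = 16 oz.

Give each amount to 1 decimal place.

tahini: 8.5 g; olive oil: 45.4 g; grated parmesan: 1.9 oz; water: 7.0 g; quinoa: 7.8 g

The original recipe has 136 g of ketchup, so the scaling factor is 27.2 ÷ 136 = 1/5 = 0.2.
tahini: 1.5 oz × 1/5 × 28.35 g/oz ≈ 8.5 g
olive oil: 0.5 lb × 1/5 × 16 oz/lb × 28.35 g/oz ≈ 45.4 g
grated parmesan: 2.75 cup × 1/5 × 100 g/cup ÷ 28.35 g/oz ≈ 1.9 oz
water: (2 tbsp + 1 tsp = 7/3 tbsp) × 1/5 ÷ 16 tbsp/cup × 240 g/cup = 7.0 g
quinoa: (3 tbsp + 2 tsp = 11/3 tbsp) × 1/5 ÷ 16 tbsp/cup × 170 g/cup ≈ 7.8 g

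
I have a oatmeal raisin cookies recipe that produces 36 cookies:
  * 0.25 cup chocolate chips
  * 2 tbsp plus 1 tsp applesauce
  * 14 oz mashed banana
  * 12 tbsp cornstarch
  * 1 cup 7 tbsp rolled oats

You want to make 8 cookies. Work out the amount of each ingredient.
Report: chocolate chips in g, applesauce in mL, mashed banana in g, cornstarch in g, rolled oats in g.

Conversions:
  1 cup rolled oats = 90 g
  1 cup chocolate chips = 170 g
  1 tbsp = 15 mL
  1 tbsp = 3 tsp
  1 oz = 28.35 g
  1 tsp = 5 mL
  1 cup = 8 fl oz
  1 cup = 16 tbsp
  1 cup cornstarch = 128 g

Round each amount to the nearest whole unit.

Scaling factor: 8/36 = 2/9.
chocolate chips: 0.25 cup × 2/9 × 170 g/cup ≈ 9 g
applesauce: (2 tbsp + 1 tsp = 7/3 tbsp) × 2/9 × 15 mL/tbsp ≈ 8 mL
mashed banana: 14 oz × 2/9 × 28.35 g/oz ≈ 88 g
cornstarch: 12 tbsp × 2/9 ÷ 16 tbsp/cup × 128 g/cup ≈ 21 g
rolled oats: (1 cup + 7 tbsp = 1.4375 cup) × 2/9 × 90 g/cup ≈ 29 g

chocolate chips: 9 g; applesauce: 8 mL; mashed banana: 88 g; cornstarch: 21 g; rolled oats: 29 g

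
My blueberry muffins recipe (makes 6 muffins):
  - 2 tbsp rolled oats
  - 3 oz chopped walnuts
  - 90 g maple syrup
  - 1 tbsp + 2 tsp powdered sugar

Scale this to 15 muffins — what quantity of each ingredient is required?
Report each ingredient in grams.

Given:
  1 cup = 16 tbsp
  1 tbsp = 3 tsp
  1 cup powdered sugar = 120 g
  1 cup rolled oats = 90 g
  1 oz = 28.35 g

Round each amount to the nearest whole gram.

rolled oats: 28 g; chopped walnuts: 213 g; maple syrup: 225 g; powdered sugar: 31 g

Scaling factor: 15/6 = 5/2 = 2.5.
rolled oats: 2 tbsp × 5/2 ÷ 16 tbsp/cup × 90 g/cup ≈ 28 g
chopped walnuts: 3 oz × 5/2 × 28.35 g/oz ≈ 213 g
maple syrup: 90 g × 5/2 = 225 g
powdered sugar: (1 tbsp + 2 tsp = 5/3 tbsp) × 5/2 ÷ 16 tbsp/cup × 120 g/cup ≈ 31 g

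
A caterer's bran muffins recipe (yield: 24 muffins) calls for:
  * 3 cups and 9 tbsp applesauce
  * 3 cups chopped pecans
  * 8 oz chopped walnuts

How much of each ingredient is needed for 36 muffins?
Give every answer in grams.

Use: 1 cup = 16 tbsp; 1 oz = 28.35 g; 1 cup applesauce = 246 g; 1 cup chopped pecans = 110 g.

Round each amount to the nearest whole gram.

Scaling factor: 36/24 = 3/2 = 1.5.
applesauce: (3 cup + 9 tbsp = 3.5625 cup) × 3/2 × 246 g/cup ≈ 1315 g
chopped pecans: 3 cup × 3/2 × 110 g/cup = 495 g
chopped walnuts: 8 oz × 3/2 × 28.35 g/oz ≈ 340 g

applesauce: 1315 g; chopped pecans: 495 g; chopped walnuts: 340 g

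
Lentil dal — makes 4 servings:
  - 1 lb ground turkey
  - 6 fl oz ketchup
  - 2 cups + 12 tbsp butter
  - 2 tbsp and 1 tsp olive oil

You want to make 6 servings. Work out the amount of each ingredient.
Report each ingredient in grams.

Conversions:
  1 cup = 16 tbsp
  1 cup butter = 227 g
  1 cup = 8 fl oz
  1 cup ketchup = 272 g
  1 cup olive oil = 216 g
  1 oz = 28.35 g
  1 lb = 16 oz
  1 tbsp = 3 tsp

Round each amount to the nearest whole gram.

ground turkey: 680 g; ketchup: 306 g; butter: 936 g; olive oil: 47 g

Scaling factor: 6/4 = 3/2 = 1.5.
ground turkey: 1 lb × 3/2 × 16 oz/lb × 28.35 g/oz ≈ 680 g
ketchup: 6 fl oz × 3/2 ÷ 8 fl oz/cup × 272 g/cup = 306 g
butter: (2 cup + 12 tbsp = 2.75 cup) × 3/2 × 227 g/cup ≈ 936 g
olive oil: (2 tbsp + 1 tsp = 7/3 tbsp) × 3/2 ÷ 16 tbsp/cup × 216 g/cup ≈ 47 g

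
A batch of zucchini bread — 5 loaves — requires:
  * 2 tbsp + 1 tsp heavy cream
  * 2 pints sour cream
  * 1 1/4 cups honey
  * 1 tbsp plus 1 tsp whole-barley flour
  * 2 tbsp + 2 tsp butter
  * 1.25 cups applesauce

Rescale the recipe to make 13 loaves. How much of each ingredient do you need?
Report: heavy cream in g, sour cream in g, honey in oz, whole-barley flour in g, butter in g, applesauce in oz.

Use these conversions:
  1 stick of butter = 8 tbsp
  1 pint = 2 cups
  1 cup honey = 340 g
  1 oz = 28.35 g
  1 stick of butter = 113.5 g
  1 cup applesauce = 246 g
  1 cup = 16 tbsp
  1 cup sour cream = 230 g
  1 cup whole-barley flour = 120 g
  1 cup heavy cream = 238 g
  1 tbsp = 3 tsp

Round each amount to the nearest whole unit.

heavy cream: 90 g; sour cream: 2392 g; honey: 39 oz; whole-barley flour: 26 g; butter: 98 g; applesauce: 28 oz

Scaling factor: 13/5 = 2.6.
heavy cream: (2 tbsp + 1 tsp = 7/3 tbsp) × 13/5 ÷ 16 tbsp/cup × 238 g/cup ≈ 90 g
sour cream: 2 pint × 13/5 × 2 cup/pint × 230 g/cup = 2392 g
honey: 1.25 cup × 13/5 × 340 g/cup ÷ 28.35 g/oz ≈ 39 oz
whole-barley flour: (1 tbsp + 1 tsp = 4/3 tbsp) × 13/5 ÷ 16 tbsp/cup × 120 g/cup = 26 g
butter: (2 tbsp + 2 tsp = 8/3 tbsp) × 13/5 ÷ 8 tbsp/stick × 113.5 g/stick ≈ 98 g
applesauce: 1.25 cup × 13/5 × 246 g/cup ÷ 28.35 g/oz ≈ 28 oz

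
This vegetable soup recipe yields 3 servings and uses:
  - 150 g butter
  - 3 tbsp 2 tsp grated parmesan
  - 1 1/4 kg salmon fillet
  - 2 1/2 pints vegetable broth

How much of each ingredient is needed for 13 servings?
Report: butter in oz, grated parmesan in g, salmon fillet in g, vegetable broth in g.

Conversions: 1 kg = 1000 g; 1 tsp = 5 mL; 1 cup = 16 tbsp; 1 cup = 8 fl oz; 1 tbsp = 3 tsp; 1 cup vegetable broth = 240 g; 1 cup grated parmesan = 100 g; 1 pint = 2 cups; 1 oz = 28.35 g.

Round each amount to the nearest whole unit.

butter: 23 oz; grated parmesan: 99 g; salmon fillet: 5417 g; vegetable broth: 5200 g

Scaling factor: 13/3.
butter: 150 g × 13/3 ÷ 28.35 g/oz ≈ 23 oz
grated parmesan: (3 tbsp + 2 tsp = 11/3 tbsp) × 13/3 ÷ 16 tbsp/cup × 100 g/cup ≈ 99 g
salmon fillet: 1.25 kg × 13/3 × 1000 g/kg ≈ 5417 g
vegetable broth: 2.5 pint × 13/3 × 2 cup/pint × 240 g/cup = 5200 g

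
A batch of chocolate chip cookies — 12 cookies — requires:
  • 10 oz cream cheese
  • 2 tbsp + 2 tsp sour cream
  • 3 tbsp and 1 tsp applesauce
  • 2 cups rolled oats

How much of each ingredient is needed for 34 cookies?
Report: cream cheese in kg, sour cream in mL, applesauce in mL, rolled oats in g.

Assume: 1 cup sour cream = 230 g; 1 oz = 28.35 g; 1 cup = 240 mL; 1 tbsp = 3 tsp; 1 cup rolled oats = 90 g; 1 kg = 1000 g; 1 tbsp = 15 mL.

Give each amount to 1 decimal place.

Scaling factor: 34/12 = 17/6.
cream cheese: 10 oz × 17/6 × 28.35 g/oz ÷ 1000 g/kg ≈ 0.8 kg
sour cream: (2 tbsp + 2 tsp = 8/3 tbsp) × 17/6 × 15 mL/tbsp ≈ 113.3 mL
applesauce: (3 tbsp + 1 tsp = 10/3 tbsp) × 17/6 × 15 mL/tbsp ≈ 141.7 mL
rolled oats: 2 cup × 17/6 × 90 g/cup = 510.0 g

cream cheese: 0.8 kg; sour cream: 113.3 mL; applesauce: 141.7 mL; rolled oats: 510.0 g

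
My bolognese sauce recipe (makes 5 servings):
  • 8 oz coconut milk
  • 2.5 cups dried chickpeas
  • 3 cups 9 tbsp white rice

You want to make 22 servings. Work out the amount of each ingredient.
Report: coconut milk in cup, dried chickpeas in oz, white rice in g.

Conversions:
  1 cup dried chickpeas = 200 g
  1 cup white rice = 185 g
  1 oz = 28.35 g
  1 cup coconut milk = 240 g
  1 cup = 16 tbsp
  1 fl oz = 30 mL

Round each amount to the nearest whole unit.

coconut milk: 4 cup; dried chickpeas: 78 oz; white rice: 2900 g

Scaling factor: 22/5 = 4.4.
coconut milk: 8 oz × 22/5 × 28.35 g/oz ÷ 240 g/cup ≈ 4 cup
dried chickpeas: 2.5 cup × 22/5 × 200 g/cup ÷ 28.35 g/oz ≈ 78 oz
white rice: (3 cup + 9 tbsp = 3.5625 cup) × 22/5 × 185 g/cup ≈ 2900 g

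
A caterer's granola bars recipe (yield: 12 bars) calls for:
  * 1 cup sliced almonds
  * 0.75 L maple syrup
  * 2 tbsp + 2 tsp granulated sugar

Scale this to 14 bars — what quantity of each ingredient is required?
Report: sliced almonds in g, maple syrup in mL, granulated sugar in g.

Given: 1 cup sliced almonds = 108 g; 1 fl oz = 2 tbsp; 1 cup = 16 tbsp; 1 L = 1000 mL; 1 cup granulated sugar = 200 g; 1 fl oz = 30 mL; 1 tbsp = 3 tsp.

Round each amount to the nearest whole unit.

Scaling factor: 14/12 = 7/6.
sliced almonds: 1 cup × 7/6 × 108 g/cup = 126 g
maple syrup: 0.75 L × 7/6 × 1000 mL/L = 875 mL
granulated sugar: (2 tbsp + 2 tsp = 8/3 tbsp) × 7/6 ÷ 16 tbsp/cup × 200 g/cup ≈ 39 g

sliced almonds: 126 g; maple syrup: 875 mL; granulated sugar: 39 g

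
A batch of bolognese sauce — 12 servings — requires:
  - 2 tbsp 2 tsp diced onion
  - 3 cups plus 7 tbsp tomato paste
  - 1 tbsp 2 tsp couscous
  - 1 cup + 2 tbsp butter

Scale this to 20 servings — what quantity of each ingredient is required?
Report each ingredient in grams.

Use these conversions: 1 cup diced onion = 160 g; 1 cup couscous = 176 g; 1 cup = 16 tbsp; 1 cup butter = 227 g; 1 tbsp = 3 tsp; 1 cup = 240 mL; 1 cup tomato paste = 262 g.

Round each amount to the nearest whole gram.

diced onion: 44 g; tomato paste: 1501 g; couscous: 31 g; butter: 426 g

Scaling factor: 20/12 = 5/3.
diced onion: (2 tbsp + 2 tsp = 8/3 tbsp) × 5/3 ÷ 16 tbsp/cup × 160 g/cup ≈ 44 g
tomato paste: (3 cup + 7 tbsp = 3.4375 cup) × 5/3 × 262 g/cup ≈ 1501 g
couscous: (1 tbsp + 2 tsp = 5/3 tbsp) × 5/3 ÷ 16 tbsp/cup × 176 g/cup ≈ 31 g
butter: (1 cup + 2 tbsp = 1.125 cup) × 5/3 × 227 g/cup ≈ 426 g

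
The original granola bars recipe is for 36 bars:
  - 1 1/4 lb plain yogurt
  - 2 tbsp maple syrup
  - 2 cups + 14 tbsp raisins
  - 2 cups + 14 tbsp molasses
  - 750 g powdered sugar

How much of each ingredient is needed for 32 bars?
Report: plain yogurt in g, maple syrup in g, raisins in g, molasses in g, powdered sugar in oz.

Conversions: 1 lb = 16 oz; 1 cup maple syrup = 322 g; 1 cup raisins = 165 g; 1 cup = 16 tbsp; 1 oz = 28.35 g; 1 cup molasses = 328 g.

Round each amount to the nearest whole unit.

plain yogurt: 504 g; maple syrup: 36 g; raisins: 422 g; molasses: 838 g; powdered sugar: 24 oz

Scaling factor: 32/36 = 8/9.
plain yogurt: 1.25 lb × 8/9 × 16 oz/lb × 28.35 g/oz = 504 g
maple syrup: 2 tbsp × 8/9 ÷ 16 tbsp/cup × 322 g/cup ≈ 36 g
raisins: (2 cup + 14 tbsp = 2.875 cup) × 8/9 × 165 g/cup ≈ 422 g
molasses: (2 cup + 14 tbsp = 2.875 cup) × 8/9 × 328 g/cup ≈ 838 g
powdered sugar: 750 g × 8/9 ÷ 28.35 g/oz ≈ 24 oz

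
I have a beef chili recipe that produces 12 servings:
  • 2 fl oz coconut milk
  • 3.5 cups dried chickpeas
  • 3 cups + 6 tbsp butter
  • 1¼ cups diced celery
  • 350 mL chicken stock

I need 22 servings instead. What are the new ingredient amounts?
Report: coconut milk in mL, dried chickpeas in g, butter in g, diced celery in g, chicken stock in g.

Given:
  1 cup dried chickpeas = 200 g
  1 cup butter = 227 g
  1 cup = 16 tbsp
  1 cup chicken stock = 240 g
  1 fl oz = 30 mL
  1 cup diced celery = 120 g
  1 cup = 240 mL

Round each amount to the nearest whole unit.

Scaling factor: 22/12 = 11/6.
coconut milk: 2 fl oz × 11/6 × 30 mL/fl oz = 110 mL
dried chickpeas: 3.5 cup × 11/6 × 200 g/cup ≈ 1283 g
butter: (3 cup + 6 tbsp = 3.375 cup) × 11/6 × 227 g/cup ≈ 1405 g
diced celery: 1.25 cup × 11/6 × 120 g/cup = 275 g
chicken stock: 350 mL × 11/6 ÷ 240 mL/cup × 240 g/cup ≈ 642 g

coconut milk: 110 mL; dried chickpeas: 1283 g; butter: 1405 g; diced celery: 275 g; chicken stock: 642 g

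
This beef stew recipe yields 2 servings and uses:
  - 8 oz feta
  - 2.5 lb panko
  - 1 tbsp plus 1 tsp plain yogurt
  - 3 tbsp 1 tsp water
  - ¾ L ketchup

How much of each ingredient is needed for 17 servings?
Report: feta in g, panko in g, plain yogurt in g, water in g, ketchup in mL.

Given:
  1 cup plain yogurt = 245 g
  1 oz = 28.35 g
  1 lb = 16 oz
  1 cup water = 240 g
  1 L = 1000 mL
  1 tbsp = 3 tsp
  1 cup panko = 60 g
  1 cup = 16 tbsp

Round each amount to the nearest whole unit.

Scaling factor: 17/2 = 8.5.
feta: 8 oz × 17/2 × 28.35 g/oz ≈ 1928 g
panko: 2.5 lb × 17/2 × 16 oz/lb × 28.35 g/oz = 9639 g
plain yogurt: (1 tbsp + 1 tsp = 4/3 tbsp) × 17/2 ÷ 16 tbsp/cup × 245 g/cup ≈ 174 g
water: (3 tbsp + 1 tsp = 10/3 tbsp) × 17/2 ÷ 16 tbsp/cup × 240 g/cup = 425 g
ketchup: 0.75 L × 17/2 × 1000 mL/L = 6375 mL

feta: 1928 g; panko: 9639 g; plain yogurt: 174 g; water: 425 g; ketchup: 6375 mL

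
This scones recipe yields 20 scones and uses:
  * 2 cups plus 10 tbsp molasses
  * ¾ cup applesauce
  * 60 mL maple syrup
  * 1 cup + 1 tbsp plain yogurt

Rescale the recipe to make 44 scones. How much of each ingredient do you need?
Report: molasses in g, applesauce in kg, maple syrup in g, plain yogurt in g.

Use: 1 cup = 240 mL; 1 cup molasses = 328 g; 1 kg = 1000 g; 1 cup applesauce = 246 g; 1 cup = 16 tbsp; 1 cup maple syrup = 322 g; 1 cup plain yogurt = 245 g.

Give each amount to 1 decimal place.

Scaling factor: 44/20 = 11/5 = 2.2.
molasses: (2 cup + 10 tbsp = 2.625 cup) × 11/5 × 328 g/cup = 1894.2 g
applesauce: 0.75 cup × 11/5 × 246 g/cup ÷ 1000 g/kg ≈ 0.4 kg
maple syrup: 60 mL × 11/5 ÷ 240 mL/cup × 322 g/cup = 177.1 g
plain yogurt: (1 cup + 1 tbsp = 1.0625 cup) × 11/5 × 245 g/cup ≈ 572.7 g

molasses: 1894.2 g; applesauce: 0.4 kg; maple syrup: 177.1 g; plain yogurt: 572.7 g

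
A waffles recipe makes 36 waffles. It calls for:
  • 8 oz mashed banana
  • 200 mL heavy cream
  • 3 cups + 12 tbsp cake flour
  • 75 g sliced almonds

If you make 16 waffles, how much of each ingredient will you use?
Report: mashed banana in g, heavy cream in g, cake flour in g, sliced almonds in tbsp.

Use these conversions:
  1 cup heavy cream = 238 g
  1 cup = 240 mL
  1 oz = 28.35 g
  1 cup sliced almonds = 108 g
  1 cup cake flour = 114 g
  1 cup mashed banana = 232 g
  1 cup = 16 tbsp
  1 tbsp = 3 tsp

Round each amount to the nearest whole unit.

Scaling factor: 16/36 = 4/9.
mashed banana: 8 oz × 4/9 × 28.35 g/oz ≈ 101 g
heavy cream: 200 mL × 4/9 ÷ 240 mL/cup × 238 g/cup ≈ 88 g
cake flour: (3 cup + 12 tbsp = 3.75 cup) × 4/9 × 114 g/cup = 190 g
sliced almonds: 75 g × 4/9 ÷ 108 g/cup × 16 tbsp/cup ≈ 5 tbsp

mashed banana: 101 g; heavy cream: 88 g; cake flour: 190 g; sliced almonds: 5 tbsp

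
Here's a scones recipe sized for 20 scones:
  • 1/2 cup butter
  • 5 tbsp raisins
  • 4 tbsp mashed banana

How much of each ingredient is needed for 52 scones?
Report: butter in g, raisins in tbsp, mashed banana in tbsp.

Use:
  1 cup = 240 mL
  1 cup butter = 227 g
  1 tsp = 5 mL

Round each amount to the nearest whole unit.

Scaling factor: 52/20 = 13/5 = 2.6.
butter: 0.5 cup × 13/5 × 227 g/cup ≈ 295 g
raisins: 5 tbsp × 13/5 = 13 tbsp
mashed banana: 4 tbsp × 13/5 ≈ 10 tbsp

butter: 295 g; raisins: 13 tbsp; mashed banana: 10 tbsp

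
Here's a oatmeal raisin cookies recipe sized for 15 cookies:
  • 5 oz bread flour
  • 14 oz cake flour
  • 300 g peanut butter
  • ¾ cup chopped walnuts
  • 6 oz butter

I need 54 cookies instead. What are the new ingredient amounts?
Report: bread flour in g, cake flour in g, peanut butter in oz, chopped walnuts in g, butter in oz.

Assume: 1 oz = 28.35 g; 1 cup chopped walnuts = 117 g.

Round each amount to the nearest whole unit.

Scaling factor: 54/15 = 18/5 = 3.6.
bread flour: 5 oz × 18/5 × 28.35 g/oz ≈ 510 g
cake flour: 14 oz × 18/5 × 28.35 g/oz ≈ 1429 g
peanut butter: 300 g × 18/5 ÷ 28.35 g/oz ≈ 38 oz
chopped walnuts: 0.75 cup × 18/5 × 117 g/cup ≈ 316 g
butter: 6 oz × 18/5 ≈ 22 oz

bread flour: 510 g; cake flour: 1429 g; peanut butter: 38 oz; chopped walnuts: 316 g; butter: 22 oz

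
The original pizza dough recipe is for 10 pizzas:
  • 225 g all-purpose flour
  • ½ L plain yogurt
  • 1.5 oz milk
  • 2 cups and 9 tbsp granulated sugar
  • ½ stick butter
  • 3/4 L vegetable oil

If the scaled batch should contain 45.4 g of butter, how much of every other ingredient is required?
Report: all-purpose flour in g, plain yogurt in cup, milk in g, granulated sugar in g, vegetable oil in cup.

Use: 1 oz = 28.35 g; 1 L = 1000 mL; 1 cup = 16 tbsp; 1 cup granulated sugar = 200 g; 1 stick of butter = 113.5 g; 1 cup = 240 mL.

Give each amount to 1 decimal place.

The original recipe has 56.75 g of butter, so the scaling factor is 45.4 ÷ 56.75 = 4/5 = 0.8.
all-purpose flour: 225 g × 4/5 = 180.0 g
plain yogurt: 0.5 L × 4/5 × 1000 mL/L ÷ 240 mL/cup ≈ 1.7 cup
milk: 1.5 oz × 4/5 × 28.35 g/oz ≈ 34.0 g
granulated sugar: (2 cup + 9 tbsp = 2.5625 cup) × 4/5 × 200 g/cup = 410.0 g
vegetable oil: 0.75 L × 4/5 × 1000 mL/L ÷ 240 mL/cup = 2.5 cup

all-purpose flour: 180.0 g; plain yogurt: 1.7 cup; milk: 34.0 g; granulated sugar: 410.0 g; vegetable oil: 2.5 cup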